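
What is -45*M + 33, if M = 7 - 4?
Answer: -102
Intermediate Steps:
M = 3
-45*M + 33 = -45*3 + 33 = -135 + 33 = -102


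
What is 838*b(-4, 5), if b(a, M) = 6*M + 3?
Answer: 27654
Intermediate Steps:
b(a, M) = 3 + 6*M
838*b(-4, 5) = 838*(3 + 6*5) = 838*(3 + 30) = 838*33 = 27654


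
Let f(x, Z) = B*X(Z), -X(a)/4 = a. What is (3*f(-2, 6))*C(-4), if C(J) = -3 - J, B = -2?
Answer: 144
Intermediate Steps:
X(a) = -4*a
f(x, Z) = 8*Z (f(x, Z) = -(-8)*Z = 8*Z)
(3*f(-2, 6))*C(-4) = (3*(8*6))*(-3 - 1*(-4)) = (3*48)*(-3 + 4) = 144*1 = 144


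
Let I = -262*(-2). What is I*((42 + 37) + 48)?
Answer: 66548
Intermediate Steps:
I = 524
I*((42 + 37) + 48) = 524*((42 + 37) + 48) = 524*(79 + 48) = 524*127 = 66548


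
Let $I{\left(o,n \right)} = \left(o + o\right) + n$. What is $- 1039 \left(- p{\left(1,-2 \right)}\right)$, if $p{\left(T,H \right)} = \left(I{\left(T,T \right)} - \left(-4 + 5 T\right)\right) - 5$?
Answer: $-3117$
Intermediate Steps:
$I{\left(o,n \right)} = n + 2 o$ ($I{\left(o,n \right)} = 2 o + n = n + 2 o$)
$p{\left(T,H \right)} = -1 - 2 T$ ($p{\left(T,H \right)} = \left(\left(T + 2 T\right) - \left(-4 + 5 T\right)\right) - 5 = \left(3 T - \left(-4 + 5 T\right)\right) - 5 = \left(4 - 2 T\right) - 5 = -1 - 2 T$)
$- 1039 \left(- p{\left(1,-2 \right)}\right) = - 1039 \left(- (-1 - 2)\right) = - 1039 \left(\left(-1\right) \left(-3\right)\right) = \left(-1039\right) 3 = -3117$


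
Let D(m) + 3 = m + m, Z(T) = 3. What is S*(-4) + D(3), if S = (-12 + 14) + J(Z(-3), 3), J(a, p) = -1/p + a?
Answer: -47/3 ≈ -15.667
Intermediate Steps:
J(a, p) = a - 1/p
S = 14/3 (S = (-12 + 14) + (3 - 1/3) = 2 + (3 - 1*⅓) = 2 + (3 - ⅓) = 2 + 8/3 = 14/3 ≈ 4.6667)
D(m) = -3 + 2*m (D(m) = -3 + (m + m) = -3 + 2*m)
S*(-4) + D(3) = (14/3)*(-4) + (-3 + 2*3) = -56/3 + (-3 + 6) = -56/3 + 3 = -47/3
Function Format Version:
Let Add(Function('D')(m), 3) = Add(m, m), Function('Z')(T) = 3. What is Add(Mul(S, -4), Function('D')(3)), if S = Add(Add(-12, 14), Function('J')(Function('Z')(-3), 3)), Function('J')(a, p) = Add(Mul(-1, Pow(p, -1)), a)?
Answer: Rational(-47, 3) ≈ -15.667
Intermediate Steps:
Function('J')(a, p) = Add(a, Mul(-1, Pow(p, -1)))
S = Rational(14, 3) (S = Add(Add(-12, 14), Add(3, Mul(-1, Pow(3, -1)))) = Add(2, Add(3, Mul(-1, Rational(1, 3)))) = Add(2, Add(3, Rational(-1, 3))) = Add(2, Rational(8, 3)) = Rational(14, 3) ≈ 4.6667)
Function('D')(m) = Add(-3, Mul(2, m)) (Function('D')(m) = Add(-3, Add(m, m)) = Add(-3, Mul(2, m)))
Add(Mul(S, -4), Function('D')(3)) = Add(Mul(Rational(14, 3), -4), Add(-3, Mul(2, 3))) = Add(Rational(-56, 3), Add(-3, 6)) = Add(Rational(-56, 3), 3) = Rational(-47, 3)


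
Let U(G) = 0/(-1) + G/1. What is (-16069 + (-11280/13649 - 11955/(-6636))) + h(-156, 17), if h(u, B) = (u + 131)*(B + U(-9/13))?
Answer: -6466564856071/392490644 ≈ -16476.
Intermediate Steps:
U(G) = G (U(G) = 0*(-1) + G*1 = 0 + G = G)
h(u, B) = (131 + u)*(-9/13 + B) (h(u, B) = (u + 131)*(B - 9/13) = (131 + u)*(B - 9*1/13) = (131 + u)*(B - 9/13) = (131 + u)*(-9/13 + B))
(-16069 + (-11280/13649 - 11955/(-6636))) + h(-156, 17) = (-16069 + (-11280/13649 - 11955/(-6636))) + (-1179/13 + 131*17 - 9/13*(-156) + 17*(-156)) = (-16069 + (-11280*1/13649 - 11955*(-1/6636))) + (-1179/13 + 2227 + 108 - 2652) = (-16069 + (-11280/13649 + 3985/2212)) - 5300/13 = (-16069 + 29439905/30191588) - 5300/13 = -485119187667/30191588 - 5300/13 = -6466564856071/392490644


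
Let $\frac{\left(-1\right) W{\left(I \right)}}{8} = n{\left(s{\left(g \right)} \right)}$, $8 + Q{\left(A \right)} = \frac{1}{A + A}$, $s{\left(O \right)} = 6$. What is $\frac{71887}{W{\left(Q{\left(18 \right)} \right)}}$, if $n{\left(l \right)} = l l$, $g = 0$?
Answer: $- \frac{71887}{288} \approx -249.61$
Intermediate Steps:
$Q{\left(A \right)} = -8 + \frac{1}{2 A}$ ($Q{\left(A \right)} = -8 + \frac{1}{A + A} = -8 + \frac{1}{2 A}$)
$n{\left(l \right)} = l^{2}$
$W{\left(I \right)} = -288$ ($W{\left(I \right)} = - 8 \cdot 6^{2} = \left(-8\right) 36 = -288$)
$\frac{71887}{W{\left(Q{\left(18 \right)} \right)}} = \frac{71887}{-288} = 71887 \left(- \frac{1}{288}\right) = - \frac{71887}{288}$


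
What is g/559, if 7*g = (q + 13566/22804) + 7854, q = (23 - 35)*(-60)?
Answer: 97767531/44616026 ≈ 2.1913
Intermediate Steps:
q = 720 (q = -12*(-60) = 720)
g = 97767531/79814 (g = ((720 + 13566/22804) + 7854)/7 = ((720 + 13566*(1/22804)) + 7854)/7 = ((720 + 6783/11402) + 7854)/7 = (8216223/11402 + 7854)/7 = (⅐)*(97767531/11402) = 97767531/79814 ≈ 1224.9)
g/559 = (97767531/79814)/559 = (97767531/79814)*(1/559) = 97767531/44616026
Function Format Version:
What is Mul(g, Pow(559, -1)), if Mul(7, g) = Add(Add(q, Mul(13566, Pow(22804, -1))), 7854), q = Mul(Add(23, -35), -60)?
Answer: Rational(97767531, 44616026) ≈ 2.1913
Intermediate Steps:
q = 720 (q = Mul(-12, -60) = 720)
g = Rational(97767531, 79814) (g = Mul(Rational(1, 7), Add(Add(720, Mul(13566, Pow(22804, -1))), 7854)) = Mul(Rational(1, 7), Add(Add(720, Mul(13566, Rational(1, 22804))), 7854)) = Mul(Rational(1, 7), Add(Add(720, Rational(6783, 11402)), 7854)) = Mul(Rational(1, 7), Add(Rational(8216223, 11402), 7854)) = Mul(Rational(1, 7), Rational(97767531, 11402)) = Rational(97767531, 79814) ≈ 1224.9)
Mul(g, Pow(559, -1)) = Mul(Rational(97767531, 79814), Pow(559, -1)) = Mul(Rational(97767531, 79814), Rational(1, 559)) = Rational(97767531, 44616026)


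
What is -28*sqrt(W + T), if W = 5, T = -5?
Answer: 0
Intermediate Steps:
-28*sqrt(W + T) = -28*sqrt(5 - 5) = -28*sqrt(0) = -28*0 = 0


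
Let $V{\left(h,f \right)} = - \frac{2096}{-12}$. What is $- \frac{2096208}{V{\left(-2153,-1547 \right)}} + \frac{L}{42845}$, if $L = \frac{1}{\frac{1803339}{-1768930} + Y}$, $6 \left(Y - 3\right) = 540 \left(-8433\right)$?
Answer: $- \frac{18086723699101671309802}{1507077417624149811} \approx -12001.0$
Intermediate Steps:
$V{\left(h,f \right)} = \frac{524}{3}$ ($V{\left(h,f \right)} = \left(-2096\right) \left(- \frac{1}{12}\right) = \frac{524}{3}$)
$Y = -758967$ ($Y = 3 + \frac{540 \left(-8433\right)}{6} = 3 + \frac{1}{6} \left(-4553820\right) = 3 - 758970 = -758967$)
$L = - \frac{1768930}{1342561298649}$ ($L = \frac{1}{\frac{1803339}{-1768930} - 758967} = \frac{1}{1803339 \left(- \frac{1}{1768930}\right) - 758967} = \frac{1}{- \frac{1803339}{1768930} - 758967} = \frac{1}{- \frac{1342561298649}{1768930}} = - \frac{1768930}{1342561298649} \approx -1.3176 \cdot 10^{-6}$)
$- \frac{2096208}{V{\left(-2153,-1547 \right)}} + \frac{L}{42845} = - \frac{2096208}{\frac{524}{3}} - \frac{1768930}{1342561298649 \cdot 42845} = \left(-2096208\right) \frac{3}{524} - \frac{353786}{11504407768123281} = - \frac{1572156}{131} - \frac{353786}{11504407768123281} = - \frac{18086723699101671309802}{1507077417624149811}$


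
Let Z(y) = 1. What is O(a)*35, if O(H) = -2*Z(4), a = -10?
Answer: -70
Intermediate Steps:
O(H) = -2 (O(H) = -2*1 = -2)
O(a)*35 = -2*35 = -70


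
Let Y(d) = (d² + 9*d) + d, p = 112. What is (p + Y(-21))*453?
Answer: 155379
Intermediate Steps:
Y(d) = d² + 10*d
(p + Y(-21))*453 = (112 - 21*(10 - 21))*453 = (112 - 21*(-11))*453 = (112 + 231)*453 = 343*453 = 155379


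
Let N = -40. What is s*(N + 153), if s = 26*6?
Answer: 17628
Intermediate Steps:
s = 156
s*(N + 153) = 156*(-40 + 153) = 156*113 = 17628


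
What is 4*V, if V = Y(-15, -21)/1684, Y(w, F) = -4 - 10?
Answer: -14/421 ≈ -0.033254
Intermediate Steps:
Y(w, F) = -14
V = -7/842 (V = -14/1684 = -14*1/1684 = -7/842 ≈ -0.0083135)
4*V = 4*(-7/842) = -14/421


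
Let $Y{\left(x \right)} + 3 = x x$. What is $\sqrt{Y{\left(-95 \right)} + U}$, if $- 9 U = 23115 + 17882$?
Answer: $\frac{\sqrt{40201}}{3} \approx 66.834$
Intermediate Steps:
$Y{\left(x \right)} = -3 + x^{2}$ ($Y{\left(x \right)} = -3 + x x = -3 + x^{2}$)
$U = - \frac{40997}{9}$ ($U = - \frac{23115 + 17882}{9} = \left(- \frac{1}{9}\right) 40997 = - \frac{40997}{9} \approx -4555.2$)
$\sqrt{Y{\left(-95 \right)} + U} = \sqrt{\left(-3 + \left(-95\right)^{2}\right) - \frac{40997}{9}} = \sqrt{\left(-3 + 9025\right) - \frac{40997}{9}} = \sqrt{9022 - \frac{40997}{9}} = \sqrt{\frac{40201}{9}} = \frac{\sqrt{40201}}{3}$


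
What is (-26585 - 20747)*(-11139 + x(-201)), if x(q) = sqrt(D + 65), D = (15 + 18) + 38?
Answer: 527231148 - 94664*sqrt(34) ≈ 5.2668e+8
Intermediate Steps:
D = 71 (D = 33 + 38 = 71)
x(q) = 2*sqrt(34) (x(q) = sqrt(71 + 65) = sqrt(136) = 2*sqrt(34))
(-26585 - 20747)*(-11139 + x(-201)) = (-26585 - 20747)*(-11139 + 2*sqrt(34)) = -47332*(-11139 + 2*sqrt(34)) = 527231148 - 94664*sqrt(34)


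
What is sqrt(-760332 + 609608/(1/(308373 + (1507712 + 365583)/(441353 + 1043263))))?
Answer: sqrt(6474039181661517036123)/185577 ≈ 4.3357e+5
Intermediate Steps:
sqrt(-760332 + 609608/(1/(308373 + (1507712 + 365583)/(441353 + 1043263)))) = sqrt(-760332 + 609608/(1/(308373 + 1873295/1484616))) = sqrt(-760332 + 609608/(1/(457817363063/1484616))) = sqrt(-760332 + 609608/(1484616/457817363063)) = sqrt(-760332 + 609608*(457817363063/1484616)) = sqrt(-760332 + 34886140882763663/185577) = sqrt(34885999782632099/185577) = sqrt(6474039181661517036123)/185577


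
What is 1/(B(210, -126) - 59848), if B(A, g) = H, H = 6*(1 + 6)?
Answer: -1/59806 ≈ -1.6721e-5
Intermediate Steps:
H = 42 (H = 6*7 = 42)
B(A, g) = 42
1/(B(210, -126) - 59848) = 1/(42 - 59848) = 1/(-59806) = -1/59806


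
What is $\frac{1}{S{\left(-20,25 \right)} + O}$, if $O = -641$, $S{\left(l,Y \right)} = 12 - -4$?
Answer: $- \frac{1}{625} \approx -0.0016$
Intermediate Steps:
$S{\left(l,Y \right)} = 16$ ($S{\left(l,Y \right)} = 12 + 4 = 16$)
$\frac{1}{S{\left(-20,25 \right)} + O} = \frac{1}{16 - 641} = \frac{1}{-625} = - \frac{1}{625}$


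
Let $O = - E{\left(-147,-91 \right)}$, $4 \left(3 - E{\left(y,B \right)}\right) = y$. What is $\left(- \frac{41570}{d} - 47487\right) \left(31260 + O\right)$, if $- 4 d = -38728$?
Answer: $- \frac{7177702565778}{4841} \approx -1.4827 \cdot 10^{9}$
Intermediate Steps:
$d = 9682$ ($d = \left(- \frac{1}{4}\right) \left(-38728\right) = 9682$)
$E{\left(y,B \right)} = 3 - \frac{y}{4}$
$O = - \frac{159}{4}$ ($O = - (3 - - \frac{147}{4}) = - (3 + \frac{147}{4}) = \left(-1\right) \frac{159}{4} = - \frac{159}{4} \approx -39.75$)
$\left(- \frac{41570}{d} - 47487\right) \left(31260 + O\right) = \left(- \frac{41570}{9682} - 47487\right) \left(31260 - \frac{159}{4}\right) = \left(\left(-41570\right) \frac{1}{9682} - 47487\right) \frac{124881}{4} = \left(- \frac{20785}{4841} - 47487\right) \frac{124881}{4} = \left(- \frac{229905352}{4841}\right) \frac{124881}{4} = - \frac{7177702565778}{4841}$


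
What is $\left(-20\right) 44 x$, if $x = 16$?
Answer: $-14080$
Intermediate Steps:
$\left(-20\right) 44 x = \left(-20\right) 44 \cdot 16 = \left(-880\right) 16 = -14080$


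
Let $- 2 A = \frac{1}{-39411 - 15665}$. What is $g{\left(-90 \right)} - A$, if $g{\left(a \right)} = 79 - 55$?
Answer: $\frac{2643647}{110152} \approx 24.0$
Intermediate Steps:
$g{\left(a \right)} = 24$
$A = \frac{1}{110152}$ ($A = - \frac{1}{2 \left(-39411 - 15665\right)} = - \frac{1}{2 \left(-55076\right)} = \left(- \frac{1}{2}\right) \left(- \frac{1}{55076}\right) = \frac{1}{110152} \approx 9.0784 \cdot 10^{-6}$)
$g{\left(-90 \right)} - A = 24 - \frac{1}{110152} = \frac{2643647}{110152}$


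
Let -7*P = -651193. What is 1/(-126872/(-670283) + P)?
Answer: 4691981/436484485723 ≈ 1.0749e-5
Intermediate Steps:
P = 651193/7 (P = -⅐*(-651193) = 651193/7 ≈ 93028.)
1/(-126872/(-670283) + P) = 1/(-126872/(-670283) + 651193/7) = 1/(-126872*(-1/670283) + 651193/7) = 1/(126872/670283 + 651193/7) = 1/(436484485723/4691981) = 4691981/436484485723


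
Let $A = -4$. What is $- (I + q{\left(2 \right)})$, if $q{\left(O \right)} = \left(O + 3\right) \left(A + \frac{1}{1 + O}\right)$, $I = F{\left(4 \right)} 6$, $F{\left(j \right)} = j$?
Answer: $- \frac{17}{3} \approx -5.6667$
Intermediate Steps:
$I = 24$ ($I = 4 \cdot 6 = 24$)
$q{\left(O \right)} = \left(-4 + \frac{1}{1 + O}\right) \left(3 + O\right)$ ($q{\left(O \right)} = \left(O + 3\right) \left(-4 + \frac{1}{1 + O}\right) = \left(3 + O\right) \left(-4 + \frac{1}{1 + O}\right) = \left(-4 + \frac{1}{1 + O}\right) \left(3 + O\right)$)
$- (I + q{\left(2 \right)}) = - (24 + \frac{-9 - 30 - 4 \cdot 2^{2}}{1 + 2}) = - (24 + \frac{-9 - 30 - 16}{3}) = - (24 + \frac{1}{3} \left(-55\right)) = - (24 - \frac{55}{3}) = \left(-1\right) \frac{17}{3} = - \frac{17}{3}$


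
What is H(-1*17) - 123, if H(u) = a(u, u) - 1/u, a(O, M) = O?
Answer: -2379/17 ≈ -139.94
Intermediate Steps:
H(u) = u - 1/u
H(-1*17) - 123 = (-1*17 - 1/((-1*17))) - 123 = (-17 - 1/(-17)) - 123 = (-17 - 1*(-1/17)) - 123 = (-17 + 1/17) - 123 = -288/17 - 123 = -2379/17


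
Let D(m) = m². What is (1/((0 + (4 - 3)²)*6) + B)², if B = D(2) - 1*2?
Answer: 169/36 ≈ 4.6944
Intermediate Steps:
B = 2 (B = 2² - 1*2 = 4 - 2 = 2)
(1/((0 + (4 - 3)²)*6) + B)² = (1/((0 + (4 - 3)²)*6) + 2)² = (1/((0 + 1²)*6) + 2)² = (1/((0 + 1)*6) + 2)² = (1/(1*6) + 2)² = (1/6 + 2)² = (⅙ + 2)² = (13/6)² = 169/36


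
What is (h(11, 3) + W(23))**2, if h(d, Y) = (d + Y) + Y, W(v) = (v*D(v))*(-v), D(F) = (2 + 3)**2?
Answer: 174451264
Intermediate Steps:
D(F) = 25 (D(F) = 5**2 = 25)
W(v) = -25*v**2 (W(v) = (v*25)*(-v) = (25*v)*(-v) = -25*v**2)
h(d, Y) = d + 2*Y (h(d, Y) = (Y + d) + Y = d + 2*Y)
(h(11, 3) + W(23))**2 = ((11 + 2*3) - 25*23**2)**2 = ((11 + 6) - 25*529)**2 = (17 - 13225)**2 = (-13208)**2 = 174451264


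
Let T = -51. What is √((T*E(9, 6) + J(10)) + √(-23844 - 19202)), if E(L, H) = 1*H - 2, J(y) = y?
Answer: √(-194 + I*√43046) ≈ 6.7099 + 15.46*I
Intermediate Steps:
E(L, H) = -2 + H (E(L, H) = H - 2 = -2 + H)
√((T*E(9, 6) + J(10)) + √(-23844 - 19202)) = √((-51*(-2 + 6) + 10) + √(-23844 - 19202)) = √((-51*4 + 10) + √(-43046)) = √((-204 + 10) + I*√43046) = √(-194 + I*√43046)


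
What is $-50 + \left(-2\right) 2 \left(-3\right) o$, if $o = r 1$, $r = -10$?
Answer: $-170$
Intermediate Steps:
$o = -10$ ($o = \left(-10\right) 1 = -10$)
$-50 + \left(-2\right) 2 \left(-3\right) o = -50 + \left(-2\right) 2 \left(-3\right) \left(-10\right) = -50 + \left(-4\right) \left(-3\right) \left(-10\right) = -50 + 12 \left(-10\right) = -50 - 120 = -170$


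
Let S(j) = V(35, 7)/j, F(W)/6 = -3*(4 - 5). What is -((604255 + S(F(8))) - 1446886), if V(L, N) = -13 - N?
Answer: 7583689/9 ≈ 8.4263e+5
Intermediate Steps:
F(W) = 18 (F(W) = 6*(-3*(4 - 5)) = 6*(-3*(-1)) = 6*3 = 18)
S(j) = -20/j (S(j) = (-13 - 1*7)/j = (-13 - 7)/j = -20/j)
-((604255 + S(F(8))) - 1446886) = -((604255 - 20/18) - 1446886) = -((604255 - 20*1/18) - 1446886) = -((604255 - 10/9) - 1446886) = -(5438285/9 - 1446886) = -1*(-7583689/9) = 7583689/9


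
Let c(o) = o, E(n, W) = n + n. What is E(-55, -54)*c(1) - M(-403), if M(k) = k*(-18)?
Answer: -7364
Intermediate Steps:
E(n, W) = 2*n
M(k) = -18*k
E(-55, -54)*c(1) - M(-403) = (2*(-55))*1 - (-18)*(-403) = -110*1 - 1*7254 = -110 - 7254 = -7364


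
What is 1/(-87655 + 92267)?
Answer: 1/4612 ≈ 0.00021683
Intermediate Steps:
1/(-87655 + 92267) = 1/4612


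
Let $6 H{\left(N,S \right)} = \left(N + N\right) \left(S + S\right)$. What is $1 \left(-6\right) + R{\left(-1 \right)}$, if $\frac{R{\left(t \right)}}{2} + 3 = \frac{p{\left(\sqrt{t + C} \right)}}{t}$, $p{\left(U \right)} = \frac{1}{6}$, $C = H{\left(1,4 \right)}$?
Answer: $- \frac{37}{3} \approx -12.333$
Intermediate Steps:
$H{\left(N,S \right)} = \frac{2 N S}{3}$ ($H{\left(N,S \right)} = \frac{\left(N + N\right) \left(S + S\right)}{6} = \frac{2 N 2 S}{6} = \frac{4 N S}{6} = \frac{2 N S}{3}$)
$C = \frac{8}{3}$ ($C = \frac{2}{3} \cdot 1 \cdot 4 = \frac{8}{3} \approx 2.6667$)
$p{\left(U \right)} = \frac{1}{6}$
$R{\left(t \right)} = -6 + \frac{1}{3 t}$ ($R{\left(t \right)} = -6 + 2 \frac{1}{6 t} = -6 + \frac{1}{3 t}$)
$1 \left(-6\right) + R{\left(-1 \right)} = 1 \left(-6\right) - \left(6 - \frac{1}{3 \left(-1\right)}\right) = -6 + \left(-6 + \frac{1}{3} \left(-1\right)\right) = -6 - \frac{19}{3} = - \frac{37}{3}$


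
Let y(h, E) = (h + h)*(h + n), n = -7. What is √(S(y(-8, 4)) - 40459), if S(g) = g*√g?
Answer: √(-40459 + 960*√15) ≈ 191.68*I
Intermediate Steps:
y(h, E) = 2*h*(-7 + h) (y(h, E) = (h + h)*(h - 7) = (2*h)*(-7 + h) = 2*h*(-7 + h))
S(g) = g^(3/2)
√(S(y(-8, 4)) - 40459) = √((2*(-8)*(-7 - 8))^(3/2) - 40459) = √((2*(-8)*(-15))^(3/2) - 40459) = √(240^(3/2) - 40459) = √(960*√15 - 40459) = √(-40459 + 960*√15)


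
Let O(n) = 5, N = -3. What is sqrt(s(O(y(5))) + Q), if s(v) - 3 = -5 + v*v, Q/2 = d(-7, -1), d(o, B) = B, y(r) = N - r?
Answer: sqrt(21) ≈ 4.5826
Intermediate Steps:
y(r) = -3 - r
Q = -2 (Q = 2*(-1) = -2)
s(v) = -2 + v**2 (s(v) = 3 + (-5 + v*v) = 3 + (-5 + v**2) = -2 + v**2)
sqrt(s(O(y(5))) + Q) = sqrt((-2 + 5**2) - 2) = sqrt((-2 + 25) - 2) = sqrt(23 - 2) = sqrt(21)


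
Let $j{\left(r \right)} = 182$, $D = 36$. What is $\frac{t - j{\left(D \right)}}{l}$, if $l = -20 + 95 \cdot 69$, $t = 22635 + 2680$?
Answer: $\frac{25133}{6535} \approx 3.8459$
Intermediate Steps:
$t = 25315$
$l = 6535$ ($l = -20 + 6555 = 6535$)
$\frac{t - j{\left(D \right)}}{l} = \frac{25315 - 182}{6535} = \left(25315 - 182\right) \frac{1}{6535} = 25133 \cdot \frac{1}{6535} = \frac{25133}{6535}$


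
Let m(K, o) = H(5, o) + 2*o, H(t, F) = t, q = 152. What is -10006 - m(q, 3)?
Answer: -10017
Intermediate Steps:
m(K, o) = 5 + 2*o
-10006 - m(q, 3) = -10006 - (5 + 2*3) = -10006 - (5 + 6) = -10006 - 1*11 = -10006 - 11 = -10017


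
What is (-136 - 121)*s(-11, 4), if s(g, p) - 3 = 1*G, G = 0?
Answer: -771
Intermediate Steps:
s(g, p) = 3 (s(g, p) = 3 + 1*0 = 3 + 0 = 3)
(-136 - 121)*s(-11, 4) = (-136 - 121)*3 = -257*3 = -771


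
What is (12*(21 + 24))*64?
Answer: 34560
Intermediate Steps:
(12*(21 + 24))*64 = (12*45)*64 = 540*64 = 34560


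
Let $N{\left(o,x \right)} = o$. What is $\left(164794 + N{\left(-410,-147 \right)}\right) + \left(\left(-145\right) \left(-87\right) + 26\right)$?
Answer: $177025$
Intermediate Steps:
$\left(164794 + N{\left(-410,-147 \right)}\right) + \left(\left(-145\right) \left(-87\right) + 26\right) = \left(164794 - 410\right) + \left(\left(-145\right) \left(-87\right) + 26\right) = 164384 + \left(12615 + 26\right) = 164384 + 12641 = 177025$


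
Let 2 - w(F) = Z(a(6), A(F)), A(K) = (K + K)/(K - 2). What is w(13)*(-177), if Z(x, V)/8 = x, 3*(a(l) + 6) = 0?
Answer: -8850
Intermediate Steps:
a(l) = -6 (a(l) = -6 + (⅓)*0 = -6 + 0 = -6)
A(K) = 2*K/(-2 + K) (A(K) = (2*K)/(-2 + K) = 2*K/(-2 + K))
Z(x, V) = 8*x
w(F) = 50 (w(F) = 2 - 8*(-6) = 2 - 1*(-48) = 2 + 48 = 50)
w(13)*(-177) = 50*(-177) = -8850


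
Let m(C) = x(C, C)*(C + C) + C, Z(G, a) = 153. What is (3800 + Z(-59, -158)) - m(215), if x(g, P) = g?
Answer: -88712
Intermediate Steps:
m(C) = C + 2*C² (m(C) = C*(C + C) + C = C*(2*C) + C = 2*C² + C = C + 2*C²)
(3800 + Z(-59, -158)) - m(215) = (3800 + 153) - 215*(1 + 2*215) = 3953 - 215*(1 + 430) = 3953 - 215*431 = 3953 - 1*92665 = 3953 - 92665 = -88712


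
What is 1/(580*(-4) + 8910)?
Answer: 1/6590 ≈ 0.00015175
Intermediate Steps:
1/(580*(-4) + 8910) = 1/(-2320 + 8910) = 1/6590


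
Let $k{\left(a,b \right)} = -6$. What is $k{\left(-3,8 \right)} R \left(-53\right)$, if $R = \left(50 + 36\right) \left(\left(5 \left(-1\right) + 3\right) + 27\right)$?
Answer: $683700$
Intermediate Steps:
$R = 2150$ ($R = 86 \left(\left(-5 + 3\right) + 27\right) = 86 \left(-2 + 27\right) = 86 \cdot 25 = 2150$)
$k{\left(-3,8 \right)} R \left(-53\right) = \left(-6\right) 2150 \left(-53\right) = \left(-12900\right) \left(-53\right) = 683700$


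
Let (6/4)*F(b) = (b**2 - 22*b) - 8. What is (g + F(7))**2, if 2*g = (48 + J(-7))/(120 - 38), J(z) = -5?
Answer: 1364194225/242064 ≈ 5635.7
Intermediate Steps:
g = 43/164 (g = ((48 - 5)/(120 - 38))/2 = (43/82)/2 = (43*(1/82))/2 = (1/2)*(43/82) = 43/164 ≈ 0.26220)
F(b) = -16/3 - 44*b/3 + 2*b**2/3 (F(b) = 2*((b**2 - 22*b) - 8)/3 = 2*(-8 + b**2 - 22*b)/3 = -16/3 - 44*b/3 + 2*b**2/3)
(g + F(7))**2 = (43/164 + (-16/3 - 44/3*7 + (2/3)*7**2))**2 = (43/164 + (-16/3 - 308/3 + (2/3)*49))**2 = (43/164 + (-16/3 - 308/3 + 98/3))**2 = (43/164 - 226/3)**2 = (-36935/492)**2 = 1364194225/242064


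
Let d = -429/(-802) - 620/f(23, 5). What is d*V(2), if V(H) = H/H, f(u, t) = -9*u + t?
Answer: 291949/81002 ≈ 3.6042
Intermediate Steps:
f(u, t) = t - 9*u
V(H) = 1
d = 291949/81002 (d = -429/(-802) - 620/(5 - 9*23) = -429*(-1/802) - 620/(5 - 207) = 429/802 - 620/(-202) = 429/802 - 620*(-1/202) = 429/802 + 310/101 = 291949/81002 ≈ 3.6042)
d*V(2) = (291949/81002)*1 = 291949/81002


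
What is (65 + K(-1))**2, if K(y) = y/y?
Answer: 4356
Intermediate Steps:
K(y) = 1
(65 + K(-1))**2 = (65 + 1)**2 = 66**2 = 4356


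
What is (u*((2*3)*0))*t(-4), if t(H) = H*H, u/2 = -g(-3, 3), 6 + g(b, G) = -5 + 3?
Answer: 0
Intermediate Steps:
g(b, G) = -8 (g(b, G) = -6 + (-5 + 3) = -6 - 2 = -8)
u = 16 (u = 2*(-1*(-8)) = 2*8 = 16)
t(H) = H²
(u*((2*3)*0))*t(-4) = (16*((2*3)*0))*(-4)² = (16*(6*0))*16 = (16*0)*16 = 0*16 = 0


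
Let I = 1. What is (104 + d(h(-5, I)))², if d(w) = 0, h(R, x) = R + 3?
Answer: 10816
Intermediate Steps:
h(R, x) = 3 + R
(104 + d(h(-5, I)))² = (104 + 0)² = 104² = 10816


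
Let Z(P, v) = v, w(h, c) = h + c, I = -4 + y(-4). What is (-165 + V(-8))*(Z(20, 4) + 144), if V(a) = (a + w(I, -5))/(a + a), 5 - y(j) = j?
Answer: -24346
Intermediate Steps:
y(j) = 5 - j
I = 5 (I = -4 + (5 - 1*(-4)) = -4 + (5 + 4) = -4 + 9 = 5)
w(h, c) = c + h
V(a) = ½ (V(a) = (a + (-5 + 5))/(a + a) = (a + 0)/((2*a)) = a*(1/(2*a)) = ½)
(-165 + V(-8))*(Z(20, 4) + 144) = (-165 + ½)*(4 + 144) = -329/2*148 = -24346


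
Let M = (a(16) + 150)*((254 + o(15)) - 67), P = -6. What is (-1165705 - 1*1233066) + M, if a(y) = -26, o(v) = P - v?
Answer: -2378187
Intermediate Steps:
o(v) = -6 - v
M = 20584 (M = (-26 + 150)*((254 + (-6 - 1*15)) - 67) = 124*((254 + (-6 - 15)) - 67) = 124*((254 - 21) - 67) = 124*(233 - 67) = 124*166 = 20584)
(-1165705 - 1*1233066) + M = (-1165705 - 1*1233066) + 20584 = (-1165705 - 1233066) + 20584 = -2398771 + 20584 = -2378187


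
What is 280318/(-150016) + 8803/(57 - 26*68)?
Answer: -900107473/128338688 ≈ -7.0135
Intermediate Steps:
280318/(-150016) + 8803/(57 - 26*68) = 280318*(-1/150016) + 8803/(57 - 1768) = -140159/75008 + 8803/(-1711) = -140159/75008 + 8803*(-1/1711) = -140159/75008 - 8803/1711 = -900107473/128338688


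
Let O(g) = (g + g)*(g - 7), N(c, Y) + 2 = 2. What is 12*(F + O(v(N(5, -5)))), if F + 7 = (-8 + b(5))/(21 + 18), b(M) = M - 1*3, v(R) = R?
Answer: -1116/13 ≈ -85.846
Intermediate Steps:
N(c, Y) = 0 (N(c, Y) = -2 + 2 = 0)
b(M) = -3 + M (b(M) = M - 3 = -3 + M)
F = -93/13 (F = -7 + (-8 + (-3 + 5))/(21 + 18) = -7 + (-8 + 2)/39 = -7 - 6*1/39 = -7 - 2/13 = -93/13 ≈ -7.1538)
O(g) = 2*g*(-7 + g) (O(g) = (2*g)*(-7 + g) = 2*g*(-7 + g))
12*(F + O(v(N(5, -5)))) = 12*(-93/13 + 2*0*(-7 + 0)) = 12*(-93/13 + 2*0*(-7)) = 12*(-93/13 + 0) = 12*(-93/13) = -1116/13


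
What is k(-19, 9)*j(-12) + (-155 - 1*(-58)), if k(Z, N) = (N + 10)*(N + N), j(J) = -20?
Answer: -6937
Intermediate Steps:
k(Z, N) = 2*N*(10 + N) (k(Z, N) = (10 + N)*(2*N) = 2*N*(10 + N))
k(-19, 9)*j(-12) + (-155 - 1*(-58)) = (2*9*(10 + 9))*(-20) + (-155 - 1*(-58)) = (2*9*19)*(-20) + (-155 + 58) = 342*(-20) - 97 = -6840 - 97 = -6937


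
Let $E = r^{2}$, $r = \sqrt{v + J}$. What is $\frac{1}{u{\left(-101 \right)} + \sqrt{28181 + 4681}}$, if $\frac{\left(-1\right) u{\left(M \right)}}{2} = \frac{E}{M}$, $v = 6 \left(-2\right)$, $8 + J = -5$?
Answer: $\frac{2525}{167611381} + \frac{10201 \sqrt{32862}}{335222762} \approx 0.0055315$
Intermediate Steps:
$J = -13$ ($J = -8 - 5 = -13$)
$v = -12$
$r = 5 i$ ($r = \sqrt{-12 - 13} = \sqrt{-25} = 5 i \approx 5.0 i$)
$E = -25$ ($E = \left(5 i\right)^{2} = -25$)
$u{\left(M \right)} = \frac{50}{M}$ ($u{\left(M \right)} = - 2 \left(- \frac{25}{M}\right) = \frac{50}{M}$)
$\frac{1}{u{\left(-101 \right)} + \sqrt{28181 + 4681}} = \frac{1}{\frac{50}{-101} + \sqrt{28181 + 4681}} = \frac{1}{50 \left(- \frac{1}{101}\right) + \sqrt{32862}} = \frac{1}{- \frac{50}{101} + \sqrt{32862}}$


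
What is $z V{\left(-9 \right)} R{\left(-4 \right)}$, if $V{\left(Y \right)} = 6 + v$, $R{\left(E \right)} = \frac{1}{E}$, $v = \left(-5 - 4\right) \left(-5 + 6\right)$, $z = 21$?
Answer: $\frac{63}{4} \approx 15.75$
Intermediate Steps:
$v = -9$ ($v = \left(-9\right) 1 = -9$)
$V{\left(Y \right)} = -3$ ($V{\left(Y \right)} = 6 - 9 = -3$)
$z V{\left(-9 \right)} R{\left(-4 \right)} = \frac{21 \left(-3\right)}{-4} = \left(-63\right) \left(- \frac{1}{4}\right) = \frac{63}{4}$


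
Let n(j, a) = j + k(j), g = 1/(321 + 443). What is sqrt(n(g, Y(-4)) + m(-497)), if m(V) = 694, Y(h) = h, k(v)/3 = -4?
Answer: sqrt(99520359)/382 ≈ 26.115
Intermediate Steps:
k(v) = -12 (k(v) = 3*(-4) = -12)
g = 1/764 ≈ 0.0013089
n(j, a) = -12 + j (n(j, a) = j - 12 = -12 + j)
sqrt(n(g, Y(-4)) + m(-497)) = sqrt((-12 + 1/764) + 694) = sqrt(-9167/764 + 694) = sqrt(521049/764) = sqrt(99520359)/382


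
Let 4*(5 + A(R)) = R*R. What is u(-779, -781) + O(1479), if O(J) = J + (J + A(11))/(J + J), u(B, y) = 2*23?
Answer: 18049817/11832 ≈ 1525.5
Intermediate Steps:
u(B, y) = 46
A(R) = -5 + R²/4 (A(R) = -5 + (R*R)/4 = -5 + R²/4)
O(J) = J + (101/4 + J)/(2*J) (O(J) = J + (J + (-5 + (¼)*11²))/(J + J) = J + (J + (-5 + (¼)*121))/((2*J)) = J + (J + (-5 + 121/4))*(1/(2*J)) = J + (J + 101/4)*(1/(2*J)) = J + (101/4 + J)*(1/(2*J)) = J + (101/4 + J)/(2*J))
u(-779, -781) + O(1479) = 46 + (½ + 1479 + (101/8)/1479) = 46 + (½ + 1479 + (101/8)*(1/1479)) = 46 + (½ + 1479 + 101/11832) = 46 + 17505545/11832 = 18049817/11832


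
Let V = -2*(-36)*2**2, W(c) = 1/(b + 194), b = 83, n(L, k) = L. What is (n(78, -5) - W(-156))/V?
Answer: 21605/79776 ≈ 0.27082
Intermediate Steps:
W(c) = 1/277 (W(c) = 1/(83 + 194) = 1/277)
V = 288 (V = 72*4 = 288)
(n(78, -5) - W(-156))/V = (78 - 1*1/277)/288 = (78 - 1/277)*(1/288) = (21605/277)*(1/288) = 21605/79776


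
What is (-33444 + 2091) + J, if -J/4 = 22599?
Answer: -121749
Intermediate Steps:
J = -90396 (J = -4*22599 = -90396)
(-33444 + 2091) + J = (-33444 + 2091) - 90396 = -31353 - 90396 = -121749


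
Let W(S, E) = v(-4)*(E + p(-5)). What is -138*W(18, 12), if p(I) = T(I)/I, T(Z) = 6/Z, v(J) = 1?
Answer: -42228/25 ≈ -1689.1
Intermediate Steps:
p(I) = 6/I² (p(I) = (6/I)/I = 6/I²)
W(S, E) = 6/25 + E (W(S, E) = 1*(E + 6/(-5)²) = 1*(E + 6*(1/25)) = 1*(E + 6/25) = 1*(6/25 + E) = 6/25 + E)
-138*W(18, 12) = -138*(6/25 + 12) = -138*306/25 = -42228/25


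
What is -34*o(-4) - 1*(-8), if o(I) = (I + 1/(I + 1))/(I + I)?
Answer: -125/12 ≈ -10.417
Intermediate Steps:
o(I) = (I + 1/(1 + I))/(2*I) (o(I) = (I + 1/(1 + I))/((2*I)) = (I + 1/(1 + I))*(1/(2*I)) = (I + 1/(1 + I))/(2*I))
-34*o(-4) - 1*(-8) = -17*(1 - 4 + (-4)**2)/((-4)*(1 - 4)) - 1*(-8) = -17*(-1)*(1 - 4 + 16)/(4*(-3)) + 8 = -17*(-1)*(-1)*13/(4*3) + 8 = -34*13/24 + 8 = -221/12 + 8 = -125/12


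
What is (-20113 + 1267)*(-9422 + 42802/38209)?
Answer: 6783851315016/38209 ≈ 1.7755e+8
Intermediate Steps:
(-20113 + 1267)*(-9422 + 42802/38209) = -18846*(-9422 + 42802*(1/38209)) = -18846*(-9422 + 42802/38209) = -18846*(-359962396/38209) = 6783851315016/38209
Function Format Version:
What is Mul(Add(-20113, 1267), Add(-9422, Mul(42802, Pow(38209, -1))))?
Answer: Rational(6783851315016, 38209) ≈ 1.7755e+8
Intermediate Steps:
Mul(Add(-20113, 1267), Add(-9422, Mul(42802, Pow(38209, -1)))) = Mul(-18846, Add(-9422, Mul(42802, Rational(1, 38209)))) = Mul(-18846, Add(-9422, Rational(42802, 38209))) = Mul(-18846, Rational(-359962396, 38209)) = Rational(6783851315016, 38209)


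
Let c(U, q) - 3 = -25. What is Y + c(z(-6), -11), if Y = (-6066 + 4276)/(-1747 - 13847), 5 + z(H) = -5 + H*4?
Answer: -170639/7797 ≈ -21.885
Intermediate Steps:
z(H) = -10 + 4*H (z(H) = -5 + (-5 + H*4) = -5 + (-5 + 4*H) = -10 + 4*H)
c(U, q) = -22 (c(U, q) = 3 - 25 = -22)
Y = 895/7797 (Y = -1790/(-15594) = -1790*(-1/15594) = 895/7797 ≈ 0.11479)
Y + c(z(-6), -11) = 895/7797 - 22 = -170639/7797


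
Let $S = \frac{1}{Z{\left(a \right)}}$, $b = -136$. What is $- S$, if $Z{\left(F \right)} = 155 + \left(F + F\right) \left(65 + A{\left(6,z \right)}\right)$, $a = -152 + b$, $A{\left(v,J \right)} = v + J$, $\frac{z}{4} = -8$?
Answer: $\frac{1}{22309} \approx 4.4825 \cdot 10^{-5}$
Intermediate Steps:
$z = -32$ ($z = 4 \left(-8\right) = -32$)
$A{\left(v,J \right)} = J + v$
$a = -288$ ($a = -152 - 136 = -288$)
$Z{\left(F \right)} = 155 + 78 F$ ($Z{\left(F \right)} = 155 + \left(F + F\right) \left(65 + \left(-32 + 6\right)\right) = 155 + 2 F \left(65 - 26\right) = 155 + 2 F 39 = 155 + 78 F$)
$S = - \frac{1}{22309}$ ($S = \frac{1}{155 + 78 \left(-288\right)} = \frac{1}{155 - 22464} = \frac{1}{-22309} = - \frac{1}{22309} \approx -4.4825 \cdot 10^{-5}$)
$- S = \left(-1\right) \left(- \frac{1}{22309}\right) = \frac{1}{22309}$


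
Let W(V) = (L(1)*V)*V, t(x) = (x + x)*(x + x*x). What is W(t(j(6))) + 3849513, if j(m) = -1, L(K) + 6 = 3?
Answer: 3849513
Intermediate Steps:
L(K) = -3 (L(K) = -6 + 3 = -3)
t(x) = 2*x*(x + x²) (t(x) = (2*x)*(x + x²) = 2*x*(x + x²))
W(V) = -3*V² (W(V) = (-3*V)*V = -3*V²)
W(t(j(6))) + 3849513 = -3*4*(1 - 1)² + 3849513 = -3*(2*1*0)² + 3849513 = -3*0² + 3849513 = -3*0 + 3849513 = 0 + 3849513 = 3849513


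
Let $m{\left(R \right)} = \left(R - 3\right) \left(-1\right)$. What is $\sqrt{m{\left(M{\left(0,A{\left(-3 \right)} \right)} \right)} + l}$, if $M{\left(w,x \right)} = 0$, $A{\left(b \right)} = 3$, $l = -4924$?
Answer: $i \sqrt{4921} \approx 70.15 i$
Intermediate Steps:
$m{\left(R \right)} = 3 - R$ ($m{\left(R \right)} = \left(-3 + R\right) \left(-1\right) = 3 - R$)
$\sqrt{m{\left(M{\left(0,A{\left(-3 \right)} \right)} \right)} + l} = \sqrt{\left(3 - 0\right) - 4924} = \sqrt{\left(3 + 0\right) - 4924} = \sqrt{3 - 4924} = \sqrt{-4921} = i \sqrt{4921}$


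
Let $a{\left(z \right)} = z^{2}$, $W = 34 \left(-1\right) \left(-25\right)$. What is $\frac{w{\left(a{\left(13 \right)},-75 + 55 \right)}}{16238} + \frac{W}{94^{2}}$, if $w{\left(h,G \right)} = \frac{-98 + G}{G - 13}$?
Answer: $\frac{114129637}{1183701486} \approx 0.096418$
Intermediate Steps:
$W = 850$ ($W = \left(-34\right) \left(-25\right) = 850$)
$w{\left(h,G \right)} = \frac{-98 + G}{-13 + G}$
$\frac{w{\left(a{\left(13 \right)},-75 + 55 \right)}}{16238} + \frac{W}{94^{2}} = \frac{\frac{1}{-13 + \left(-75 + 55\right)} \left(-98 + \left(-75 + 55\right)\right)}{16238} + \frac{850}{94^{2}} = \frac{-98 - 20}{-13 - 20} \cdot \frac{1}{16238} + \frac{850}{8836} = \frac{1}{-33} \left(-118\right) \frac{1}{16238} + 850 \cdot \frac{1}{8836} = \left(- \frac{1}{33}\right) \left(-118\right) \frac{1}{16238} + \frac{425}{4418} = \frac{118}{33} \cdot \frac{1}{16238} + \frac{425}{4418} = \frac{59}{267927} + \frac{425}{4418} = \frac{114129637}{1183701486}$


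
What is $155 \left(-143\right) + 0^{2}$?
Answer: $-22165$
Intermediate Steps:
$155 \left(-143\right) + 0^{2} = -22165 + 0 = -22165$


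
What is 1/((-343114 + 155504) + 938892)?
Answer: 1/751282 ≈ 1.3311e-6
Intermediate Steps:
1/((-343114 + 155504) + 938892) = 1/(-187610 + 938892) = 1/751282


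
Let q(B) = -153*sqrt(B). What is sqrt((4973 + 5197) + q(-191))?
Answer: 3*sqrt(1130 - 17*I*sqrt(191)) ≈ 101.38 - 10.428*I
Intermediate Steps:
sqrt((4973 + 5197) + q(-191)) = sqrt((4973 + 5197) - 153*I*sqrt(191)) = sqrt(10170 - 153*I*sqrt(191))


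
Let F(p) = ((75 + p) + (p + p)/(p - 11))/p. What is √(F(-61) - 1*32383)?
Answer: I*√4337931613/366 ≈ 179.95*I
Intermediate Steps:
F(p) = (75 + p + 2*p/(-11 + p))/p (F(p) = ((75 + p) + (2*p)/(-11 + p))/p = ((75 + p) + 2*p/(-11 + p))/p = (75 + p + 2*p/(-11 + p))/p)
√(F(-61) - 1*32383) = √((-825 + (-61)² + 66*(-61))/((-61)*(-11 - 61)) - 1*32383) = √(-1/61*(-825 + 3721 - 4026)/(-72) - 32383) = √(-1/61*(-1/72)*(-1130) - 32383) = √(-565/2196 - 32383) = √(-71113633/2196) = I*√4337931613/366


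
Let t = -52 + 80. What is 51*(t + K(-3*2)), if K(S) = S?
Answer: 1122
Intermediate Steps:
t = 28
51*(t + K(-3*2)) = 51*(28 - 3*2) = 51*(28 - 6) = 51*22 = 1122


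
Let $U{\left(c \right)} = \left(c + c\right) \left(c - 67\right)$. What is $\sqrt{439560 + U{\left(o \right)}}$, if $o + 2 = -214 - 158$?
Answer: $6 \sqrt{21373} \approx 877.17$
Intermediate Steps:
$o = -374$ ($o = -2 - 372 = -374$)
$U{\left(c \right)} = 2 c \left(-67 + c\right)$
$\sqrt{439560 + U{\left(o \right)}} = \sqrt{439560 + 2 \left(-374\right) \left(-67 - 374\right)} = \sqrt{439560 + 2 \left(-374\right) \left(-441\right)} = \sqrt{439560 + 329868} = \sqrt{769428} = 6 \sqrt{21373}$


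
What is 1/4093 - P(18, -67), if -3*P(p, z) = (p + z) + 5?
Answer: -180089/12279 ≈ -14.666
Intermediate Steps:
P(p, z) = -5/3 - p/3 - z/3 (P(p, z) = -((p + z) + 5)/3 = -(5 + p + z)/3 = -5/3 - p/3 - z/3)
1/4093 - P(18, -67) = 1/4093 - (-5/3 - ⅓*18 - ⅓*(-67)) = 1/4093 - (-5/3 - 6 + 67/3) = 1/4093 - 1*44/3 = 1/4093 - 44/3 = -180089/12279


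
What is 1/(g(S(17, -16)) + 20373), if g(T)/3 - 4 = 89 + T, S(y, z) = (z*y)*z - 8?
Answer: 1/33684 ≈ 2.9688e-5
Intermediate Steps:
S(y, z) = -8 + y*z² (S(y, z) = (y*z)*z - 8 = y*z² - 8 = -8 + y*z²)
g(T) = 279 + 3*T (g(T) = 12 + 3*(89 + T) = 12 + (267 + 3*T) = 279 + 3*T)
1/(g(S(17, -16)) + 20373) = 1/((279 + 3*(-8 + 17*(-16)²)) + 20373) = 1/((279 + 3*(-8 + 17*256)) + 20373) = 1/((279 + 3*(-8 + 4352)) + 20373) = 1/((279 + 3*4344) + 20373) = 1/((279 + 13032) + 20373) = 1/(13311 + 20373) = 1/33684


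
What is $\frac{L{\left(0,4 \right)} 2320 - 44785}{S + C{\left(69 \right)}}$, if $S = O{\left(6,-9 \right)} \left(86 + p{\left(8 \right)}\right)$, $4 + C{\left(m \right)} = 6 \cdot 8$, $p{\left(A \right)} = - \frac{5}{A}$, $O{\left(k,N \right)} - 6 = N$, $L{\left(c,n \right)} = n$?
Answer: $\frac{284040}{1697} \approx 167.38$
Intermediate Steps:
$O{\left(k,N \right)} = 6 + N$
$C{\left(m \right)} = 44$ ($C{\left(m \right)} = -4 + 6 \cdot 8 = -4 + 48 = 44$)
$S = - \frac{2049}{8}$ ($S = \left(6 - 9\right) \left(86 - \frac{5}{8}\right) = - 3 \left(86 - \frac{5}{8}\right) = \left(-3\right) \frac{683}{8} = - \frac{2049}{8} \approx -256.13$)
$\frac{L{\left(0,4 \right)} 2320 - 44785}{S + C{\left(69 \right)}} = \frac{4 \cdot 2320 - 44785}{- \frac{2049}{8} + 44} = \frac{9280 - 44785}{- \frac{1697}{8}} = \left(-35505\right) \left(- \frac{8}{1697}\right) = \frac{284040}{1697}$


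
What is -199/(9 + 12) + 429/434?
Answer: -11051/1302 ≈ -8.4877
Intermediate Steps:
-199/(9 + 12) + 429/434 = -199/21 + 429*(1/434) = -199*1/21 + 429/434 = -199/21 + 429/434 = -11051/1302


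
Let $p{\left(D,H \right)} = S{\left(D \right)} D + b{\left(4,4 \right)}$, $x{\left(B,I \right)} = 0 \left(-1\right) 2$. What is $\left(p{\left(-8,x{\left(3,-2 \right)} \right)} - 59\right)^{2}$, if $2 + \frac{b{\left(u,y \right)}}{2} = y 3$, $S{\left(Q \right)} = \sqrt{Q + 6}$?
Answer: $1393 + 624 i \sqrt{2} \approx 1393.0 + 882.47 i$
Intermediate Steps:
$S{\left(Q \right)} = \sqrt{6 + Q}$
$b{\left(u,y \right)} = -4 + 6 y$ ($b{\left(u,y \right)} = -4 + 2 y 3 = -4 + 2 \cdot 3 y = -4 + 6 y$)
$x{\left(B,I \right)} = 0$ ($x{\left(B,I \right)} = 0 \cdot 2 = 0$)
$p{\left(D,H \right)} = 20 + D \sqrt{6 + D}$ ($p{\left(D,H \right)} = \sqrt{6 + D} D + \left(-4 + 6 \cdot 4\right) = D \sqrt{6 + D} + \left(-4 + 24\right) = D \sqrt{6 + D} + 20 = 20 + D \sqrt{6 + D}$)
$\left(p{\left(-8,x{\left(3,-2 \right)} \right)} - 59\right)^{2} = \left(\left(20 - 8 \sqrt{6 - 8}\right) - 59\right)^{2} = \left(\left(20 - 8 \sqrt{-2}\right) - 59\right)^{2} = \left(\left(20 - 8 i \sqrt{2}\right) - 59\right)^{2} = \left(-39 - 8 i \sqrt{2}\right)^{2}$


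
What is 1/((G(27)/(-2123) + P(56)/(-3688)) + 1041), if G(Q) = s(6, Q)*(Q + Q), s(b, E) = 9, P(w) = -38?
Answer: 3914812/4074463445 ≈ 0.00096082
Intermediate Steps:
G(Q) = 18*Q (G(Q) = 9*(Q + Q) = 9*(2*Q) = 18*Q)
1/((G(27)/(-2123) + P(56)/(-3688)) + 1041) = 1/(((18*27)/(-2123) - 38/(-3688)) + 1041) = 1/((486*(-1/2123) - 38*(-1/3688)) + 1041) = 1/((-486/2123 + 19/1844) + 1041) = 1/(-855847/3914812 + 1041) = 1/(4074463445/3914812) = 3914812/4074463445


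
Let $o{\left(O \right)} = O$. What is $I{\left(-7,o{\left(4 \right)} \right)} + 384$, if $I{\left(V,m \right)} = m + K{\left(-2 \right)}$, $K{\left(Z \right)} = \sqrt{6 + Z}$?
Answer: $390$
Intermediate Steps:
$I{\left(V,m \right)} = 2 + m$ ($I{\left(V,m \right)} = m + \sqrt{6 - 2} = m + \sqrt{4} = m + 2 = 2 + m$)
$I{\left(-7,o{\left(4 \right)} \right)} + 384 = \left(2 + 4\right) + 384 = 6 + 384 = 390$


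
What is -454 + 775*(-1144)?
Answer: -887054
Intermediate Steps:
-454 + 775*(-1144) = -454 - 886600 = -887054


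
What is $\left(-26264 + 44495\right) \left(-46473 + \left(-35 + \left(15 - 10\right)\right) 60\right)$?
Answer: $-880065063$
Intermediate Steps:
$\left(-26264 + 44495\right) \left(-46473 + \left(-35 + \left(15 - 10\right)\right) 60\right) = 18231 \left(-46473 + \left(-35 + \left(15 - 10\right)\right) 60\right) = 18231 \left(-46473 + \left(-35 + 5\right) 60\right) = 18231 \left(-46473 - 1800\right) = 18231 \left(-48273\right) = -880065063$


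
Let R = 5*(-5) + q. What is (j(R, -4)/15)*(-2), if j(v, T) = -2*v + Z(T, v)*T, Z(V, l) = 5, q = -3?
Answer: -24/5 ≈ -4.8000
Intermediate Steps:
R = -28 (R = 5*(-5) - 3 = -25 - 3 = -28)
j(v, T) = -2*v + 5*T
(j(R, -4)/15)*(-2) = ((-2*(-28) + 5*(-4))/15)*(-2) = ((56 - 20)*(1/15))*(-2) = (36*(1/15))*(-2) = (12/5)*(-2) = -24/5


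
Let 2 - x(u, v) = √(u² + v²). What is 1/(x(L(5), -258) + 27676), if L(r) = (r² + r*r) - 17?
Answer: 9226/255334677 + √7517/255334677 ≈ 3.6473e-5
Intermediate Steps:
L(r) = -17 + 2*r² (L(r) = (r² + r²) - 17 = 2*r² - 17 = -17 + 2*r²)
x(u, v) = 2 - √(u² + v²)
1/(x(L(5), -258) + 27676) = 1/((2 - √((-17 + 2*5²)² + (-258)²)) + 27676) = 1/((2 - √((-17 + 2*25)² + 66564)) + 27676) = 1/((2 - √((-17 + 50)² + 66564)) + 27676) = 1/((2 - √(33² + 66564)) + 27676) = 1/((2 - √(1089 + 66564)) + 27676) = 1/((2 - √67653) + 27676) = 1/((2 - 3*√7517) + 27676) = 1/(27678 - 3*√7517)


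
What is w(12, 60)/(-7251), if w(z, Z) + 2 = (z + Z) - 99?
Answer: 29/7251 ≈ 0.0039994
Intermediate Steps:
w(z, Z) = -101 + Z + z (w(z, Z) = -2 + ((z + Z) - 99) = -2 + ((Z + z) - 99) = -2 + (-99 + Z + z) = -101 + Z + z)
w(12, 60)/(-7251) = (-101 + 60 + 12)/(-7251) = -29*(-1/7251) = 29/7251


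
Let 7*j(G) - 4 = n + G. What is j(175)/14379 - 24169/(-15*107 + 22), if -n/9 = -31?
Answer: 2433407371/159333699 ≈ 15.272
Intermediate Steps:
n = 279 (n = -9*(-31) = 279)
j(G) = 283/7 + G/7 (j(G) = 4/7 + (279 + G)/7 = 4/7 + (279/7 + G/7) = 283/7 + G/7)
j(175)/14379 - 24169/(-15*107 + 22) = (283/7 + (⅐)*175)/14379 - 24169/(-15*107 + 22) = (283/7 + 25)*(1/14379) - 24169/(-1605 + 22) = (458/7)*(1/14379) - 24169/(-1583) = 458/100653 - 24169*(-1/1583) = 458/100653 + 24169/1583 = 2433407371/159333699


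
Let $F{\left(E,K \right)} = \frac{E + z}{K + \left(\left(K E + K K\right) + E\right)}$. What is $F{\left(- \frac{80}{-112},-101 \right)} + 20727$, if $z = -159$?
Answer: $\frac{363758573}{17550} \approx 20727.0$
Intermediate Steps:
$F{\left(E,K \right)} = \frac{-159 + E}{E + K + K^{2} + E K}$ ($F{\left(E,K \right)} = \frac{E - 159}{K + \left(\left(K E + K K\right) + E\right)} = \frac{-159 + E}{K + \left(\left(E K + K^{2}\right) + E\right)} = \frac{-159 + E}{K + \left(\left(K^{2} + E K\right) + E\right)} = \frac{-159 + E}{K + \left(E + K^{2} + E K\right)} = \frac{-159 + E}{E + K + K^{2} + E K}$)
$F{\left(- \frac{80}{-112},-101 \right)} + 20727 = \frac{-159 - \frac{80}{-112}}{- \frac{80}{-112} - 101 + \left(-101\right)^{2} + - \frac{80}{-112} \left(-101\right)} + 20727 = \frac{-159 - - \frac{5}{7}}{\left(-80\right) \left(- \frac{1}{112}\right) - 101 + 10201 + \left(-80\right) \left(- \frac{1}{112}\right) \left(-101\right)} + 20727 = \frac{-159 + \frac{5}{7}}{\frac{5}{7} - 101 + 10201 + \frac{5}{7} \left(-101\right)} + 20727 = \frac{1}{\frac{5}{7} - 101 + 10201 - \frac{505}{7}} \left(- \frac{1108}{7}\right) + 20727 = \frac{1}{\frac{70200}{7}} \left(- \frac{1108}{7}\right) + 20727 = \frac{7}{70200} \left(- \frac{1108}{7}\right) + 20727 = - \frac{277}{17550} + 20727 = \frac{363758573}{17550}$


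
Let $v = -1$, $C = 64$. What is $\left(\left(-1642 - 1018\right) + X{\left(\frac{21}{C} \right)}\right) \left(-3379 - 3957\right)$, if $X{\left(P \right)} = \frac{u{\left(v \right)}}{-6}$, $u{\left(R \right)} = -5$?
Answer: $\frac{58522940}{3} \approx 1.9508 \cdot 10^{7}$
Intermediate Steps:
$X{\left(P \right)} = \frac{5}{6}$ ($X{\left(P \right)} = - \frac{5}{-6} = \left(-5\right) \left(- \frac{1}{6}\right) = \frac{5}{6}$)
$\left(\left(-1642 - 1018\right) + X{\left(\frac{21}{C} \right)}\right) \left(-3379 - 3957\right) = \left(\left(-1642 - 1018\right) + \frac{5}{6}\right) \left(-3379 - 3957\right) = \left(-2660 + \frac{5}{6}\right) \left(-7336\right) = \left(- \frac{15955}{6}\right) \left(-7336\right) = \frac{58522940}{3}$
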